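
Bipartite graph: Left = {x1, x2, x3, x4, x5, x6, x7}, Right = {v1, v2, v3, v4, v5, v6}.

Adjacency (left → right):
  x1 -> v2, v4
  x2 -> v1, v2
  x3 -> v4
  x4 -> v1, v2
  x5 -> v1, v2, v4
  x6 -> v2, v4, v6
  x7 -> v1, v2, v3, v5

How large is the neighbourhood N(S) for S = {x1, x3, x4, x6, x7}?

6

The union of neighbours of {x1, x3, x4, x6, x7} is {v1, v2, v3, v4, v5, v6}, which has 6 elements.
Since |N(S)| = 6 ≥ |S| = 5, Hall's condition holds for this subset.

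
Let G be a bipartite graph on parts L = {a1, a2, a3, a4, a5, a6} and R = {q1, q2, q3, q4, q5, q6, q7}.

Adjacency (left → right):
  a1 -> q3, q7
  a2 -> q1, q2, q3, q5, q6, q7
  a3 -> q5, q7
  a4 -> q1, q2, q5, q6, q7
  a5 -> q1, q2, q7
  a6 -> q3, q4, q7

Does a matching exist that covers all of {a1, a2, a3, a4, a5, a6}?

Yes

A valid assignment of size 6: a1-q3, a2-q7, a3-q5, a4-q6, a5-q2, a6-q4.
Every left vertex is matched, so this matching saturates all of them.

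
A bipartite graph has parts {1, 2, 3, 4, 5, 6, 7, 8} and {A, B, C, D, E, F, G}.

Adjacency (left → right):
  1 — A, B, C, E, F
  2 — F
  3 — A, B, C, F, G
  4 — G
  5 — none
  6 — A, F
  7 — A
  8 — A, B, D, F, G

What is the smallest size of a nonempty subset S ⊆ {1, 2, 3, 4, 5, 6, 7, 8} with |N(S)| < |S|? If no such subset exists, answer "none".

1

Take S = {5}. Its neighbourhood is {}, so |N(S)| = 0 < |S| = 1.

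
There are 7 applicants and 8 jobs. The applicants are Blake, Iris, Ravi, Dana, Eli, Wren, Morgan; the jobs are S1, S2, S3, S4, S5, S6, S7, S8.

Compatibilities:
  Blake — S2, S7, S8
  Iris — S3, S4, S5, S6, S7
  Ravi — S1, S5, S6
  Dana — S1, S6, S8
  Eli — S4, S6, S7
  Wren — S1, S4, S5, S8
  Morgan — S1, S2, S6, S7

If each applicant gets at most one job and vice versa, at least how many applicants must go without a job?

0

For example, pair Blake–S8, Iris–S6, Ravi–S5, Dana–S1, Eli–S7, Wren–S4, Morgan–S2.
All 7 applicants are matched, so no larger matching exists.
That matches 7 of the 7, leaving 0 unmatched; no matching can do better.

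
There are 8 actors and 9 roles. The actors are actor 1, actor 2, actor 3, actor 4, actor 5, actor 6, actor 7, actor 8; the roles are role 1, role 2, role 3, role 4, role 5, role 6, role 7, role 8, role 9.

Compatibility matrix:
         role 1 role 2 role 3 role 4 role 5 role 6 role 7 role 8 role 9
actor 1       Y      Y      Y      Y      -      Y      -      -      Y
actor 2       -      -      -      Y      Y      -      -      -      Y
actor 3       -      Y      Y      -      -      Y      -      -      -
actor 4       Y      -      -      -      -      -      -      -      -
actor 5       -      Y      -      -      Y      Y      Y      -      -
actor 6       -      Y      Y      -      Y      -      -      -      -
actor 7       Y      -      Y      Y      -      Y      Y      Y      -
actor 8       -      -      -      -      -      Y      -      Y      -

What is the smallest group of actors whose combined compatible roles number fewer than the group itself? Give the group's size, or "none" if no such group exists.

none

A matching saturating every actor exists, for instance actor 1→role 3, actor 2→role 9, actor 3→role 6, actor 4→role 1, actor 5→role 5, actor 6→role 2, actor 7→role 7, actor 8→role 8.
By Hall's marriage theorem, this means |N(S)| ≥ |S| for every subset S, so no violating subset exists.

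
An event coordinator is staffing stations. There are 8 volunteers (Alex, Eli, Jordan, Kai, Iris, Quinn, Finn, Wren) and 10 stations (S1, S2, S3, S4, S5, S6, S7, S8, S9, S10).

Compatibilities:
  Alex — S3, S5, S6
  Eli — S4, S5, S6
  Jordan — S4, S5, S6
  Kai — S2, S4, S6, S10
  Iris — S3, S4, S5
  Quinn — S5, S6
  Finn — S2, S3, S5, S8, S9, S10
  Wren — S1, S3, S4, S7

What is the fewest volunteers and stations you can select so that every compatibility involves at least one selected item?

A maximum matching has 7 edges (e.g. Alex–S3, Eli–S5, Jordan–S6, Kai–S10, Iris–S4, Finn–S2, Wren–S7).
By König's theorem the minimum vertex cover has the same size. One such cover is {Kai, Finn, Wren, S3, S4, S5, S6}.

7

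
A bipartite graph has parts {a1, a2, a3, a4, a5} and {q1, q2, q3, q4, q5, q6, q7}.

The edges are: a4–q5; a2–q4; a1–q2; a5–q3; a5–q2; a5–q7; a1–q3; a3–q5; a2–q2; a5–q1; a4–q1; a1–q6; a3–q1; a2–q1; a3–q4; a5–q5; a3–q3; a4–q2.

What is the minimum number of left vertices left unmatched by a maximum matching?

One maximum matching: a1-q6, a2-q4, a3-q5, a4-q2, a5-q7.
All 5 left vertices are matched, so no larger matching exists.
That matches 5 of the 5, leaving 0 unmatched; no matching can do better.

0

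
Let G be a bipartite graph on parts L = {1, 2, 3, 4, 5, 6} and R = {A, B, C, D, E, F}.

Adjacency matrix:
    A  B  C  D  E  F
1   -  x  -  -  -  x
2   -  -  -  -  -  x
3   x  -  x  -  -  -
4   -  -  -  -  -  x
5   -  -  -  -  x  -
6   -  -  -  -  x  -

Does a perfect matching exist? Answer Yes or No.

The set {2, 4, 5, 6} has only 2 neighbours ({E, F}), so by Hall's theorem at most 4 of the 6 left vertices can be matched.
Hence no matching covers every left vertex.

No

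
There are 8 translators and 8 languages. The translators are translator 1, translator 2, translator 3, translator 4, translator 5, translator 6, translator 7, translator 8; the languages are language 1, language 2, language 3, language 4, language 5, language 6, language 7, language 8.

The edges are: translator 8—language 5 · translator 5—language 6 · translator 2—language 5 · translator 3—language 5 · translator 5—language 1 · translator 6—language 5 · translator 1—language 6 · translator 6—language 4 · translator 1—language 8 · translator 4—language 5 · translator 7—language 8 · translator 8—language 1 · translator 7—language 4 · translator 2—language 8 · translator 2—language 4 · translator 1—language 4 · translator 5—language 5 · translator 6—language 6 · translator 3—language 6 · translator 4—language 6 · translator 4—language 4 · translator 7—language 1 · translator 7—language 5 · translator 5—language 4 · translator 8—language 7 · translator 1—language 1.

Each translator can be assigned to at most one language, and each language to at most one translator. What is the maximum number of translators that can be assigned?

6

One maximum matching: translator 1–language 1, translator 2–language 8, translator 3–language 5, translator 4–language 4, translator 5–language 6, translator 8–language 7.
The set {translator 1, translator 2, translator 3, translator 4, translator 5, translator 6, translator 7} has only 5 neighbours ({language 1, language 4, language 5, language 6, language 8}), so by Hall's theorem at most 6 of the 8 translators can be matched.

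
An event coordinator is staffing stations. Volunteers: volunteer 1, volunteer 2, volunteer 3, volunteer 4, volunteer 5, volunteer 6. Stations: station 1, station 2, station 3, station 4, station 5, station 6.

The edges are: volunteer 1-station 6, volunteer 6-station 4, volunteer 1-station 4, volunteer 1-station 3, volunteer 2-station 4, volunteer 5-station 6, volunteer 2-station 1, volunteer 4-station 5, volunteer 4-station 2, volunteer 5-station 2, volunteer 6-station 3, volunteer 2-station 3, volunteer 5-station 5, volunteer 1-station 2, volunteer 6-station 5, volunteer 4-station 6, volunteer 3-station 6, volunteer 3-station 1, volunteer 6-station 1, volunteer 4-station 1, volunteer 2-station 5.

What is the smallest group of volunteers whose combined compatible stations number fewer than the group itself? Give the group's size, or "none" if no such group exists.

none

A matching saturating every volunteer exists, for instance volunteer 1→station 4, volunteer 2→station 3, volunteer 3→station 6, volunteer 4→station 2, volunteer 5→station 5, volunteer 6→station 1.
By Hall's marriage theorem, this means |N(S)| ≥ |S| for every subset S, so no violating subset exists.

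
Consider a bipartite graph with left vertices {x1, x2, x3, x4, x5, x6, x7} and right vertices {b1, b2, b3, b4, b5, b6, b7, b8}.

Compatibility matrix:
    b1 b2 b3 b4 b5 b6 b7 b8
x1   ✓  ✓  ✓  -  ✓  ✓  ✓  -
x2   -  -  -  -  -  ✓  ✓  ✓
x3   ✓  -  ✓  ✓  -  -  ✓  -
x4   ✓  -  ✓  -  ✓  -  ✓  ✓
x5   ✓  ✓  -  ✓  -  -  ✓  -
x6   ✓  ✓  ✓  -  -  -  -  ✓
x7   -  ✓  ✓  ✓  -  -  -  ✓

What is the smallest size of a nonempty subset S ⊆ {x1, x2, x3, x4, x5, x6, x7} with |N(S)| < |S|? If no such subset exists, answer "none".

A matching saturating every left vertex exists, for instance x1→b5, x2→b6, x3→b7, x4→b1, x5→b4, x6→b8, x7→b3.
By Hall's marriage theorem, this means |N(S)| ≥ |S| for every subset S, so no violating subset exists.

none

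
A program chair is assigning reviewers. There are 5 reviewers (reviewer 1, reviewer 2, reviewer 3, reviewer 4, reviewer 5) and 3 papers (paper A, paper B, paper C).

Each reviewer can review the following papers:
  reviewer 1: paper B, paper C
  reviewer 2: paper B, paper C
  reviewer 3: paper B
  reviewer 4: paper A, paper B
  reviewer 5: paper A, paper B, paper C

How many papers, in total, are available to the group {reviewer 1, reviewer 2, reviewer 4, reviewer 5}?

The union of neighbours of {reviewer 1, reviewer 2, reviewer 4, reviewer 5} is {paper A, paper B, paper C}, which has 3 elements.
Since |N(S)| = 3 < |S| = 4, Hall's condition fails for this subset.

3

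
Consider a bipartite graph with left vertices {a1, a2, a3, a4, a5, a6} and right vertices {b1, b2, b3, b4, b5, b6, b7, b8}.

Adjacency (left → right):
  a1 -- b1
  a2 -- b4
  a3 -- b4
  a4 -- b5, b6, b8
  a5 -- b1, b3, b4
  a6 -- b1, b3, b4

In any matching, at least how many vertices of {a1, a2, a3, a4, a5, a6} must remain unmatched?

For example, pair a1–b1, a2–b4, a4–b5, a5–b3.
The set {a1, a2, a3, a5, a6} has only 3 neighbours ({b1, b3, b4}), so by Hall's theorem at most 4 of the 6 left vertices can be matched.
That matches 4 of the 6, leaving 2 unmatched; no matching can do better.

2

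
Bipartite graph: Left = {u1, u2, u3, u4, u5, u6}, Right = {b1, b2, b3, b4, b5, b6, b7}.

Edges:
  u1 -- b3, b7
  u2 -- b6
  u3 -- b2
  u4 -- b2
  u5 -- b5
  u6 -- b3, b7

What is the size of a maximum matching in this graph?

5

For example, pair u1–b7, u2–b6, u3–b2, u5–b5, u6–b3.
The set {u3, u4} has only 1 neighbour ({b2}), so by Hall's theorem at most 5 of the 6 left vertices can be matched.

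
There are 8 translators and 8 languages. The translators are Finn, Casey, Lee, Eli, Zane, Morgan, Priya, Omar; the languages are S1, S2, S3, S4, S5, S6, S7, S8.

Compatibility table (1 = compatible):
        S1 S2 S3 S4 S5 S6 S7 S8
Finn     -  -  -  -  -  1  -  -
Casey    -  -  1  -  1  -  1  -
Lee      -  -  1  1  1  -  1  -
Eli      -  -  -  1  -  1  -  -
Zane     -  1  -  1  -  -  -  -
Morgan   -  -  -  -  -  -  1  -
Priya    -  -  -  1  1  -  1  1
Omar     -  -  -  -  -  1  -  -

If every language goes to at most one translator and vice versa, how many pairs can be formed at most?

7

A valid assignment of size 7: Finn-S6, Casey-S5, Lee-S3, Eli-S4, Zane-S2, Morgan-S7, Priya-S8.
The set {Finn, Omar} has only 1 neighbour ({S6}), so by Hall's theorem at most 7 of the 8 translators can be matched.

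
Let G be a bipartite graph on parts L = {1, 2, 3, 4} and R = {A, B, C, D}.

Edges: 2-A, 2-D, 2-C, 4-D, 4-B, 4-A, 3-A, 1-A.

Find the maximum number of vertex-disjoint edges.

3

A valid assignment of size 3: 1–A, 2–C, 4–B.
The set {1, 3} has only 1 neighbour ({A}), so by Hall's theorem at most 3 of the 4 left vertices can be matched.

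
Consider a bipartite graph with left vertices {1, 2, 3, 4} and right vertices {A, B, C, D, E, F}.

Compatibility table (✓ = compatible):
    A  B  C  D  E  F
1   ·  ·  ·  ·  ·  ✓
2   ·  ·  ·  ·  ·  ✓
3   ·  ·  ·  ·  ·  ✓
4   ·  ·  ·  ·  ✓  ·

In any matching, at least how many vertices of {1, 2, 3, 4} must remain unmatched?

2

One maximum matching: 1–F, 4–E.
The set {1, 2, 3} has only 1 neighbour ({F}), so by Hall's theorem at most 2 of the 4 left vertices can be matched.
That matches 2 of the 4, leaving 2 unmatched; no matching can do better.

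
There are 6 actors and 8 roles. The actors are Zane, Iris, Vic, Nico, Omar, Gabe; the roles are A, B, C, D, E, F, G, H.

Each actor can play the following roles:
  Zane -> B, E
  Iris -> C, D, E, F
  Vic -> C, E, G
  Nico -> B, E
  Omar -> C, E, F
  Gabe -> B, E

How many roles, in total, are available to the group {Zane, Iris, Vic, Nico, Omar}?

6

The union of neighbours of {Zane, Iris, Vic, Nico, Omar} is {B, C, D, E, F, G}, which has 6 elements.
Since |N(S)| = 6 ≥ |S| = 5, Hall's condition holds for this subset.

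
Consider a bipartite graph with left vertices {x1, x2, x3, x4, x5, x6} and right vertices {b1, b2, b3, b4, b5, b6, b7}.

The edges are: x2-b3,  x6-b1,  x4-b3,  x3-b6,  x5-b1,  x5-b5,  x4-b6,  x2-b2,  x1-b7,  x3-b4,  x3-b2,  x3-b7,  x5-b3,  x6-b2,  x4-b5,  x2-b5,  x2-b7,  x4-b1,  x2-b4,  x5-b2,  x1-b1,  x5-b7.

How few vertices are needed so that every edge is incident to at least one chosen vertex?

6

The 6 edges x1–b1, x2–b5, x3–b6, x4–b3, x5–b7, x6–b2 form a matching, so any vertex cover needs at least 6 vertices (one per matched edge).
Conversely {x1, x2, x3, x4, x5, x6} meets every edge and has exactly 6 vertices, so 6 is optimal.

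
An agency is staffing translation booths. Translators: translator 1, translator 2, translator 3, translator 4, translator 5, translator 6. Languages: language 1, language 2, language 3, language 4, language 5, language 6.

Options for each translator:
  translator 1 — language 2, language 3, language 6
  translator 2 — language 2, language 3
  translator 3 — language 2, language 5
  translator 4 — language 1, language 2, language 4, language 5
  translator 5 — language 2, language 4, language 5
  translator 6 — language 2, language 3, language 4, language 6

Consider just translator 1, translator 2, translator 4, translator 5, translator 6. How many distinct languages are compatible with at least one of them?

6

The union of neighbours of {translator 1, translator 2, translator 4, translator 5, translator 6} is {language 1, language 2, language 3, language 4, language 5, language 6}, which has 6 elements.
Since |N(S)| = 6 ≥ |S| = 5, Hall's condition holds for this subset.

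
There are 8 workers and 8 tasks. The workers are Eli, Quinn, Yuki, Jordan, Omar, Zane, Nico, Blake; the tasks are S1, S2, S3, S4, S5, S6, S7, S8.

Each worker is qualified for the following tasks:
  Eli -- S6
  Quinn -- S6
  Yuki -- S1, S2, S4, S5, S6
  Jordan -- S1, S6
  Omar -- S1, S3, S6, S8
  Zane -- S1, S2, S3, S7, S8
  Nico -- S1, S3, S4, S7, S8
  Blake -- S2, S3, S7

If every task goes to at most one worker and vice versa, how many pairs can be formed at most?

7

One maximum matching: Eli→S6, Yuki→S4, Jordan→S1, Omar→S8, Zane→S7, Nico→S3, Blake→S2.
The set {Eli, Quinn} has only 1 neighbour ({S6}), so by Hall's theorem at most 7 of the 8 workers can be matched.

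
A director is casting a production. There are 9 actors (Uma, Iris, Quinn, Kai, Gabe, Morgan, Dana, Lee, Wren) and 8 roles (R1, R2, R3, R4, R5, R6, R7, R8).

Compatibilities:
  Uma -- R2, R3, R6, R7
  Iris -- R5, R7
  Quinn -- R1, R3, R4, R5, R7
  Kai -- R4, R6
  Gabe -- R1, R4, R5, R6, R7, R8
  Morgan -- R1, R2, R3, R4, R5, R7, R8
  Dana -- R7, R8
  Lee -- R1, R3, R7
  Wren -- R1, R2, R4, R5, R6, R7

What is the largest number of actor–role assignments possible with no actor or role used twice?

8

For example, pair Uma-R3, Iris-R5, Quinn-R4, Kai-R6, Gabe-R1, Morgan-R2, Dana-R8, Lee-R7.
The set {Uma, Iris, Quinn, Kai, Gabe, Morgan, Dana, Lee, Wren} has only 8 neighbours ({R1, R2, R3, R4, R5, R6, R7, R8}), so by Hall's theorem at most 8 of the 9 actors can be matched.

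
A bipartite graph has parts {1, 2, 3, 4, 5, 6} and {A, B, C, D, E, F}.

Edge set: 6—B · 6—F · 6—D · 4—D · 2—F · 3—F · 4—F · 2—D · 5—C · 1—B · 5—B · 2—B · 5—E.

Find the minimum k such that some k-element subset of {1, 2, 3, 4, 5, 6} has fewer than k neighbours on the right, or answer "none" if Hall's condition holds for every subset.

4

Take S = {1, 2, 3, 4}. Its neighbourhood is {B, D, F}, so |N(S)| = 3 < |S| = 4.
Every subset of size less than 4 has at least as many neighbours as members, so 4 is the minimum.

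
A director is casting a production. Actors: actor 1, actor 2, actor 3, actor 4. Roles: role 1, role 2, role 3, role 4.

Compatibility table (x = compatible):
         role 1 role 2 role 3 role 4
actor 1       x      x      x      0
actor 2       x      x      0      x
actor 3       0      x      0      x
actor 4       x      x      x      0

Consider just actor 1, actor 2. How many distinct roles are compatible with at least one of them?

The union of neighbours of {actor 1, actor 2} is {role 1, role 2, role 3, role 4}, which has 4 elements.
Since |N(S)| = 4 ≥ |S| = 2, Hall's condition holds for this subset.

4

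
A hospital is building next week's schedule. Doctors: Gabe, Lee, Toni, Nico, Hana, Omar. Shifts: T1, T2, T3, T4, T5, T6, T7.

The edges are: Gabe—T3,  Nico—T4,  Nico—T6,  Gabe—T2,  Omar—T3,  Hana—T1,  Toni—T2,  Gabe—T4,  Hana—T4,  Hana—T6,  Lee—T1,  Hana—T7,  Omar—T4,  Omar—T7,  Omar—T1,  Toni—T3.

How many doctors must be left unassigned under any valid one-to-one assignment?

0

A valid assignment of size 6: Gabe–T2, Lee–T1, Toni–T3, Nico–T6, Hana–T7, Omar–T4.
This saturates every doctor, so 6 is the maximum.
That matches 6 of the 6, leaving 0 unmatched; no matching can do better.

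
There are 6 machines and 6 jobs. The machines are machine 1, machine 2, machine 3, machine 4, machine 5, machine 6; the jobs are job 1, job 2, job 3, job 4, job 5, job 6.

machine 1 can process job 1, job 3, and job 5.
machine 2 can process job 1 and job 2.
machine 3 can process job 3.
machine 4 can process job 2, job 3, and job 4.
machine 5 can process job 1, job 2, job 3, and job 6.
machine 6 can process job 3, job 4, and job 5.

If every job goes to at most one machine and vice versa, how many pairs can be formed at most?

6

A valid assignment of size 6: machine 1→job 5, machine 2→job 1, machine 3→job 3, machine 4→job 2, machine 5→job 6, machine 6→job 4.
This saturates every machine, so 6 is the maximum.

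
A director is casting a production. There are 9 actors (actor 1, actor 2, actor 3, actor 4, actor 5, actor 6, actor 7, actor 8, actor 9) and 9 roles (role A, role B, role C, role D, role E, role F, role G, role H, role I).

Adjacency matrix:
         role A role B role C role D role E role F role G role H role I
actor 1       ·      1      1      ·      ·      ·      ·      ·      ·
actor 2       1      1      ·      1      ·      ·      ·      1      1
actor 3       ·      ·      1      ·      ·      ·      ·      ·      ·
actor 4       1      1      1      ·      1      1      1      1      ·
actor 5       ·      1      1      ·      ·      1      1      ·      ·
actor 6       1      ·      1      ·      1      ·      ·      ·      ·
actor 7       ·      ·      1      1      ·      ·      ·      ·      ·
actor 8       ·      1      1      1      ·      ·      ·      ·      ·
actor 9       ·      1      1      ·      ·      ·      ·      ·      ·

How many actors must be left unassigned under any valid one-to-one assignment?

For example, pair actor 1→role B, actor 2→role H, actor 3→role C, actor 4→role F, actor 5→role G, actor 6→role E, actor 7→role D.
The set {actor 1, actor 3, actor 7, actor 8, actor 9} has only 3 neighbours ({role B, role C, role D}), so by Hall's theorem at most 7 of the 9 actors can be matched.
That matches 7 of the 9, leaving 2 unmatched; no matching can do better.

2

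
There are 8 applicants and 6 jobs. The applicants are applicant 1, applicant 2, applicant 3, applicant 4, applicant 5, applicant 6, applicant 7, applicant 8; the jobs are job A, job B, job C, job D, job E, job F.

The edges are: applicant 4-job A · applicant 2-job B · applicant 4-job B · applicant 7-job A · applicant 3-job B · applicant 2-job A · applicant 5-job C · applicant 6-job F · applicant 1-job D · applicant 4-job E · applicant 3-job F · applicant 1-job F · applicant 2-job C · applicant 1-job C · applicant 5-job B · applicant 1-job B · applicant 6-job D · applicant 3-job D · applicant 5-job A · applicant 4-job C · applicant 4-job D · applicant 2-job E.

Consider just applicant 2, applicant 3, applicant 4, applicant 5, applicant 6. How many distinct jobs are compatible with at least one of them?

The union of neighbours of {applicant 2, applicant 3, applicant 4, applicant 5, applicant 6} is {job A, job B, job C, job D, job E, job F}, which has 6 elements.
Since |N(S)| = 6 ≥ |S| = 5, Hall's condition holds for this subset.

6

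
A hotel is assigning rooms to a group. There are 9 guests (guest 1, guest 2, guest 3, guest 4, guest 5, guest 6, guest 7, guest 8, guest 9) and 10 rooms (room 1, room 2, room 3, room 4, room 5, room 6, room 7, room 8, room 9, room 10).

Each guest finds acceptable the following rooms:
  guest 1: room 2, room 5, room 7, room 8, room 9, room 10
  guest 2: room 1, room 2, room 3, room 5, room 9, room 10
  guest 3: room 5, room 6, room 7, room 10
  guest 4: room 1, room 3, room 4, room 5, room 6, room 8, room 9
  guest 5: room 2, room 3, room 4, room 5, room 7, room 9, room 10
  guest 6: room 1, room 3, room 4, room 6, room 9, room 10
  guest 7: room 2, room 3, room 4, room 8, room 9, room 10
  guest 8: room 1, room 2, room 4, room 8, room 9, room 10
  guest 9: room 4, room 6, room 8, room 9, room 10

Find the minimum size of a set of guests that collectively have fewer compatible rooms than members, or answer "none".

A matching saturating every guest exists, for instance guest 1→room 5, guest 2→room 10, guest 3→room 7, guest 4→room 6, guest 5→room 9, guest 6→room 3, guest 7→room 2, guest 8→room 4, guest 9→room 8.
By Hall's marriage theorem, this means |N(S)| ≥ |S| for every subset S, so no violating subset exists.

none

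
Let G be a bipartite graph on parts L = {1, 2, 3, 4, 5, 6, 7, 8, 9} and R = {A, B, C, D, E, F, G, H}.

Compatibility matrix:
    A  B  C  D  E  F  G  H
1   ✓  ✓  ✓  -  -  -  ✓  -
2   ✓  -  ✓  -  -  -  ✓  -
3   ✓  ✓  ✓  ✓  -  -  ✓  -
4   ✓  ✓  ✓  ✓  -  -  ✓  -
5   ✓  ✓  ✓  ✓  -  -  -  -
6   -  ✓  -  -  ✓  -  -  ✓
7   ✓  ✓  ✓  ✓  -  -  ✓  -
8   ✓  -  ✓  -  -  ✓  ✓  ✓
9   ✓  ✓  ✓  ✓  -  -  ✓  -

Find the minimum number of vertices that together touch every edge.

{6, 8, A, B, C, D, G} is a vertex cover of size 7: every edge has an endpoint in this set.
No smaller cover exists because 1–C, 2–G, 3–D, 4–A, 5–B, 6–E, 8–H is a matching of size 7, and a cover must include an endpoint of each of these disjoint edges (König's theorem).

7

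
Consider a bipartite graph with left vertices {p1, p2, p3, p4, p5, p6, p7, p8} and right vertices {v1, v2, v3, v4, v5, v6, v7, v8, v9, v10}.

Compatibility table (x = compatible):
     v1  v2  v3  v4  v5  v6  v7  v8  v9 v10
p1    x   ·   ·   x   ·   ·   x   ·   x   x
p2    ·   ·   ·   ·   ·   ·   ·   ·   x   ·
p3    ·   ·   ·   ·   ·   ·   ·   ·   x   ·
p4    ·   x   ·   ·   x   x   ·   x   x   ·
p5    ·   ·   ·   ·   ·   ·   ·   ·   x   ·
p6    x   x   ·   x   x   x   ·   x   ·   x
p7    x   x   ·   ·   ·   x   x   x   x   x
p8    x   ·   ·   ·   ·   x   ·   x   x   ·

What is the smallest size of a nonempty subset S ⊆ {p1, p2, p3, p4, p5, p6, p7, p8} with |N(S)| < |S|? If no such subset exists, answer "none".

2

Take S = {p2, p3}. Its neighbourhood is {v9}, so |N(S)| = 1 < |S| = 2.
No single vertex violates Hall's condition since each has at least one neighbour, so 2 is the minimum.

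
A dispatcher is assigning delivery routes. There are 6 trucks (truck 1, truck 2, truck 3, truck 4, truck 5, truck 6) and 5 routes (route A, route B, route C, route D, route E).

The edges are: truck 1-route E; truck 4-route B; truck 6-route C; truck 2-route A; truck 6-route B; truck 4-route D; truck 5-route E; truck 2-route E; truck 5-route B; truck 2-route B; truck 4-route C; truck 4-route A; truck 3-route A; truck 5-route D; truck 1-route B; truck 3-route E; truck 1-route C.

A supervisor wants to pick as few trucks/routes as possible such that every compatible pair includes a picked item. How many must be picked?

5

A maximum matching has 5 edges (e.g. truck 1–route C, truck 2–route B, truck 3–route A, truck 4–route D, truck 5–route E).
By König's theorem the minimum vertex cover has the same size. One such cover is {route A, route B, route C, route D, route E}.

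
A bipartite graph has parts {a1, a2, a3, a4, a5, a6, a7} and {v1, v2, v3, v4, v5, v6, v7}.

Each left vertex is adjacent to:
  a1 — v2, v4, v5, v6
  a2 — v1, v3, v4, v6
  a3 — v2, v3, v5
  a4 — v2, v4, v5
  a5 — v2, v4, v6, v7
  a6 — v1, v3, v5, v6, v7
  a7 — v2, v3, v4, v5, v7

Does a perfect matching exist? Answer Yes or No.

Yes

For example, pair a1→v2, a2→v1, a3→v5, a4→v4, a5→v7, a6→v6, a7→v3.
All 7 left vertices are covered.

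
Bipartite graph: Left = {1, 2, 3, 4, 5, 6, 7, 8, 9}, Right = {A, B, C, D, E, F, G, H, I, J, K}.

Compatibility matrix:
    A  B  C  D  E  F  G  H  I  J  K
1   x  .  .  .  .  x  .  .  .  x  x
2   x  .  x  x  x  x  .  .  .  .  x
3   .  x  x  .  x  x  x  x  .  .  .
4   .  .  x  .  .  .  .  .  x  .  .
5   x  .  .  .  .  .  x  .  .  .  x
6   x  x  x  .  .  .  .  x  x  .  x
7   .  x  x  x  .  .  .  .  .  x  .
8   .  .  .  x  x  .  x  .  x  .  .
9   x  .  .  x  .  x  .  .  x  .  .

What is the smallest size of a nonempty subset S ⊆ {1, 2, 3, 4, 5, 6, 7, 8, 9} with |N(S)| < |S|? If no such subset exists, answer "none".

A matching saturating every left vertex exists, for instance 1→J, 2→A, 3→G, 4→C, 5→K, 6→H, 7→B, 8→E, 9→I.
By Hall's marriage theorem, this means |N(S)| ≥ |S| for every subset S, so no violating subset exists.

none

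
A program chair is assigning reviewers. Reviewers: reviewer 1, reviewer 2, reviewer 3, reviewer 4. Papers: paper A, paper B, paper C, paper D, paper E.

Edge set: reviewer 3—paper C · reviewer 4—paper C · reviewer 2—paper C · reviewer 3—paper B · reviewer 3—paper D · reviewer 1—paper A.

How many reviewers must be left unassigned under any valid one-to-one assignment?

For example, pair reviewer 1–paper A, reviewer 2–paper C, reviewer 3–paper D.
The set {reviewer 2, reviewer 4} has only 1 neighbour ({paper C}), so by Hall's theorem at most 3 of the 4 reviewers can be matched.
That matches 3 of the 4, leaving 1 unmatched; no matching can do better.

1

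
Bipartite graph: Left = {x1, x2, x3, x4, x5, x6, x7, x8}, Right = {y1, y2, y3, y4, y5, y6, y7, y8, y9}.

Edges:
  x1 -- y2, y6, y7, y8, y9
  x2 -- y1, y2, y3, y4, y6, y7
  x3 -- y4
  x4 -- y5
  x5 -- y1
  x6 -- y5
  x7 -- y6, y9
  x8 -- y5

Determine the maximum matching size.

One maximum matching: x1→y9, x2→y7, x3→y4, x4→y5, x5→y1, x7→y6.
The set {x4, x6, x8} has only 1 neighbour ({y5}), so by Hall's theorem at most 6 of the 8 left vertices can be matched.

6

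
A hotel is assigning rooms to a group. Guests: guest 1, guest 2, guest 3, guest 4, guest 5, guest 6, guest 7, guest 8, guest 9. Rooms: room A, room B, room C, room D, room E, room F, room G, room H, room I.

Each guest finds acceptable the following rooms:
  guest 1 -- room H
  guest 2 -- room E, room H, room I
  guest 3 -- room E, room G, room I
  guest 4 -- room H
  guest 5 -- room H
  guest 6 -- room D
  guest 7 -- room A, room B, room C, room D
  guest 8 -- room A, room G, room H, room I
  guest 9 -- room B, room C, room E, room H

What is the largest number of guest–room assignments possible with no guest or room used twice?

One maximum matching: guest 1–room H, guest 2–room I, guest 3–room G, guest 6–room D, guest 7–room B, guest 8–room A, guest 9–room E.
The set {guest 1, guest 4, guest 5} has only 1 neighbour ({room H}), so by Hall's theorem at most 7 of the 9 guests can be matched.

7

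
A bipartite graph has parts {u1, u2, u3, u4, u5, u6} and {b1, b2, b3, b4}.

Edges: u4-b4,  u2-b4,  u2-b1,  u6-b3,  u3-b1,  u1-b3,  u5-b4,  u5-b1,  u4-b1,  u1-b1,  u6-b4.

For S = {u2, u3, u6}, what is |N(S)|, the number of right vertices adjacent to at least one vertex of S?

3

The union of neighbours of {u2, u3, u6} is {b1, b3, b4}, which has 3 elements.
Since |N(S)| = 3 ≥ |S| = 3, Hall's condition holds for this subset.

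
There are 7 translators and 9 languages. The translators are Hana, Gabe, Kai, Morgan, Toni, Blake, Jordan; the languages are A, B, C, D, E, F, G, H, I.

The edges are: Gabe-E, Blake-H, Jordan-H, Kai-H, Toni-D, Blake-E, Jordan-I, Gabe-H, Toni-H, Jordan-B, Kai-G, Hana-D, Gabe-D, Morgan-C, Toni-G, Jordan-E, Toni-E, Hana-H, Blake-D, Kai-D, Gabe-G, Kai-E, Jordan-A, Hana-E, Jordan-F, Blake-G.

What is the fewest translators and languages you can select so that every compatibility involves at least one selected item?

A maximum matching has 6 edges (e.g. Hana–H, Gabe–G, Kai–D, Morgan–C, Toni–E, Jordan–A).
By König's theorem the minimum vertex cover has the same size. One such cover is {Morgan, Jordan, D, E, G, H}.

6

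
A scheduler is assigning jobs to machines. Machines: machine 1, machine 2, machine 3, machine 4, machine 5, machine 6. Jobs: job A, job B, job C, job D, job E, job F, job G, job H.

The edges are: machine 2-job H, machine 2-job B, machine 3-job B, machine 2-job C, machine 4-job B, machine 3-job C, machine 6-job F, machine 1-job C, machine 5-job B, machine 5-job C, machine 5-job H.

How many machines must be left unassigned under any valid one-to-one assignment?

One maximum matching: machine 1→job C, machine 2→job H, machine 3→job B, machine 6→job F.
The set {machine 1, machine 2, machine 3, machine 4, machine 5} has only 3 neighbours ({job B, job C, job H}), so by Hall's theorem at most 4 of the 6 machines can be matched.
That matches 4 of the 6, leaving 2 unmatched; no matching can do better.

2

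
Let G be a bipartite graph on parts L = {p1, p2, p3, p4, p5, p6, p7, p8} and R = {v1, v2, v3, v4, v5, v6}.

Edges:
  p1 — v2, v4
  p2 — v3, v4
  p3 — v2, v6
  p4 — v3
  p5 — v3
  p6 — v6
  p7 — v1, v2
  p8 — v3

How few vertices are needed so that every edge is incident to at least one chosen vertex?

{p7, v2, v3, v4, v6} is a vertex cover of size 5: every edge has an endpoint in this set.
No smaller cover exists because p1–v2, p2–v4, p3–v6, p4–v3, p7–v1 is a matching of size 5, and a cover must include an endpoint of each of these disjoint edges (König's theorem).

5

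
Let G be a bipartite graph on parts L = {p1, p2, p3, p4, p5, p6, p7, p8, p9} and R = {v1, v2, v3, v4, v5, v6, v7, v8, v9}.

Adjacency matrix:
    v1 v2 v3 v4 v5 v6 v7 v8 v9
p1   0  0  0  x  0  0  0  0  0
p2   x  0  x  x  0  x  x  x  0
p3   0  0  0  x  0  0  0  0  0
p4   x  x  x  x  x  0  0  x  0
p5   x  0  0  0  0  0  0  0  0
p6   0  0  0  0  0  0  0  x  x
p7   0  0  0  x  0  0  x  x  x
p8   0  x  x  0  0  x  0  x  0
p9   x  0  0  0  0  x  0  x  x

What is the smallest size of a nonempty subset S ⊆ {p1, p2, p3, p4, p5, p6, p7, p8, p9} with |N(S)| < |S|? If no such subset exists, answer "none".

Take S = {p1, p3}. Its neighbourhood is {v4}, so |N(S)| = 1 < |S| = 2.
No single vertex violates Hall's condition since each has at least one neighbour, so 2 is the minimum.

2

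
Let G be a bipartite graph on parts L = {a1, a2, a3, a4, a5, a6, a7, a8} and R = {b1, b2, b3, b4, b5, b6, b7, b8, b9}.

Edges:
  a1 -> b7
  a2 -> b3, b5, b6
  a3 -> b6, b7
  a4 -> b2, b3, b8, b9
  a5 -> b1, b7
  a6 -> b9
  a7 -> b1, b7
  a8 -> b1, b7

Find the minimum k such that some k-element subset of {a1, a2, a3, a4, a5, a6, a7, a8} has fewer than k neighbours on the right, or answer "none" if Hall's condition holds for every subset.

Take S = {a1, a5, a7}. Its neighbourhood is {b1, b7}, so |N(S)| = 2 < |S| = 3.
Every subset of size less than 3 has at least as many neighbours as members, so 3 is the minimum.

3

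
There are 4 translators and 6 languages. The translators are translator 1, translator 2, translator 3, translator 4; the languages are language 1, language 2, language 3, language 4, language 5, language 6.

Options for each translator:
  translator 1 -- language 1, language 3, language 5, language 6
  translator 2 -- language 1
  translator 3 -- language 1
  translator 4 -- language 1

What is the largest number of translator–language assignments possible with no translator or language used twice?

2

For example, pair translator 1-language 6, translator 2-language 1.
The set {translator 2, translator 3, translator 4} has only 1 neighbour ({language 1}), so by Hall's theorem at most 2 of the 4 translators can be matched.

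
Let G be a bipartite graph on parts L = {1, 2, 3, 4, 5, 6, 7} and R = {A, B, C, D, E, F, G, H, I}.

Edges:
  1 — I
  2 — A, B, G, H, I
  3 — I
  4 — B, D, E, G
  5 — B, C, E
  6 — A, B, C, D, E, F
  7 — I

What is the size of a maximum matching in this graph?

5

One maximum matching: 1-I, 2-G, 4-E, 5-B, 6-A.
The set {1, 3, 7} has only 1 neighbour ({I}), so by Hall's theorem at most 5 of the 7 left vertices can be matched.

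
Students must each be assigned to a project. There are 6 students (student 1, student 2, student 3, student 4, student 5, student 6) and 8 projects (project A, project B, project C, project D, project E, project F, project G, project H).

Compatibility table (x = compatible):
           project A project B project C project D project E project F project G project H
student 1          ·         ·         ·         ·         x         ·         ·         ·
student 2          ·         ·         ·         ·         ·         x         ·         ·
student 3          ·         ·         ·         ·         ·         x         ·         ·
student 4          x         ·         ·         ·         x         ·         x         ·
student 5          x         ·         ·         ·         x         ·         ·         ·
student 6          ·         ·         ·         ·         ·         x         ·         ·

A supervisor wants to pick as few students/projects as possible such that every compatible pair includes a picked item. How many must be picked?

4

A maximum matching has 4 edges (e.g. student 1–project E, student 2–project F, student 4–project G, student 5–project A).
By König's theorem the minimum vertex cover has the same size. One such cover is {student 1, student 4, student 5, project F}.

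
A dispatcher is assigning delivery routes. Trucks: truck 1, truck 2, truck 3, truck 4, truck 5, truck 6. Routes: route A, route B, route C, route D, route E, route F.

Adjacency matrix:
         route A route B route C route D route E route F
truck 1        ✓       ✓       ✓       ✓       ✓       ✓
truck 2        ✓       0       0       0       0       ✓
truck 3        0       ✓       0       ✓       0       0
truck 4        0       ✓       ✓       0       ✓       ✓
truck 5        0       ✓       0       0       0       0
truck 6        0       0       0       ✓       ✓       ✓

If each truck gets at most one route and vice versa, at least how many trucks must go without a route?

A valid assignment of size 6: truck 1-route C, truck 2-route A, truck 3-route D, truck 4-route F, truck 5-route B, truck 6-route E.
All 6 trucks are matched, so no larger matching exists.
That matches 6 of the 6, leaving 0 unmatched; no matching can do better.

0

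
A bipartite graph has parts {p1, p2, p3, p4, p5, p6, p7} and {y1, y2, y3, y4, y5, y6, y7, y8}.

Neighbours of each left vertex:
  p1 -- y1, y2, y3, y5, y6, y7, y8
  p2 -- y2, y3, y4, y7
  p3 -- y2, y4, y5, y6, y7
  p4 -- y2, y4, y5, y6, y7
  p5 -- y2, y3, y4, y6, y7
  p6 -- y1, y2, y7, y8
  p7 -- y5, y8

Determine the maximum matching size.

7

One maximum matching: p1–y1, p2–y3, p3–y2, p4–y4, p5–y6, p6–y7, p7–y8.
This saturates every left vertex, so 7 is the maximum.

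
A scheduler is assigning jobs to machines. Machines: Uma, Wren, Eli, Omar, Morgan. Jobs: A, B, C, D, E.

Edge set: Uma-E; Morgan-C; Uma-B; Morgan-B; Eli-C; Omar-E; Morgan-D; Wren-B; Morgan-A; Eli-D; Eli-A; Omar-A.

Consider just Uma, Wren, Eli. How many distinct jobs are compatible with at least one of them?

5

The union of neighbours of {Uma, Wren, Eli} is {A, B, C, D, E}, which has 5 elements.
Since |N(S)| = 5 ≥ |S| = 3, Hall's condition holds for this subset.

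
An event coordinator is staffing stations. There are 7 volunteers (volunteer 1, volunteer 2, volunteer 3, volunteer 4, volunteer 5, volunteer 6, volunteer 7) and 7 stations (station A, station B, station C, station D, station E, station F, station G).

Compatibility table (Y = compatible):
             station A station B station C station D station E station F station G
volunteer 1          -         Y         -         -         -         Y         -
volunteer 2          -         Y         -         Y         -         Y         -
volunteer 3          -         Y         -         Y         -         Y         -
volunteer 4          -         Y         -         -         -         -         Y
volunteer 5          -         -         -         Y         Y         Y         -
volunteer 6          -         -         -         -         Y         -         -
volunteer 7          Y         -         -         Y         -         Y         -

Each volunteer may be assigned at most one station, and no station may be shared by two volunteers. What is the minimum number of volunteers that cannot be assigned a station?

One maximum matching: volunteer 1-station F, volunteer 2-station D, volunteer 3-station B, volunteer 4-station G, volunteer 5-station E, volunteer 7-station A.
The set {volunteer 1, volunteer 2, volunteer 3, volunteer 5, volunteer 6} has only 4 neighbours ({station B, station D, station E, station F}), so by Hall's theorem at most 6 of the 7 volunteers can be matched.
That matches 6 of the 7, leaving 1 unmatched; no matching can do better.

1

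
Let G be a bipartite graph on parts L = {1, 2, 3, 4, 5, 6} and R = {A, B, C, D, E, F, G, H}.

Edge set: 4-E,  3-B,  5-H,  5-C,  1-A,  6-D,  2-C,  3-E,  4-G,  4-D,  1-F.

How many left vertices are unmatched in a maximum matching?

0

One maximum matching: 1–F, 2–C, 3–B, 4–E, 5–H, 6–D.
This saturates every left vertex, so 6 is the maximum.
That matches 6 of the 6, leaving 0 unmatched; no matching can do better.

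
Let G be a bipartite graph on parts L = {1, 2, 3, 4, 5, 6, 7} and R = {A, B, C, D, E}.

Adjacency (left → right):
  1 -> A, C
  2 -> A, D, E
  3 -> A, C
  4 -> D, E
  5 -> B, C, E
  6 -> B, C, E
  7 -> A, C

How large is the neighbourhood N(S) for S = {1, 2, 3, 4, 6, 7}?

5

The union of neighbours of {1, 2, 3, 4, 6, 7} is {A, B, C, D, E}, which has 5 elements.
Since |N(S)| = 5 < |S| = 6, Hall's condition fails for this subset.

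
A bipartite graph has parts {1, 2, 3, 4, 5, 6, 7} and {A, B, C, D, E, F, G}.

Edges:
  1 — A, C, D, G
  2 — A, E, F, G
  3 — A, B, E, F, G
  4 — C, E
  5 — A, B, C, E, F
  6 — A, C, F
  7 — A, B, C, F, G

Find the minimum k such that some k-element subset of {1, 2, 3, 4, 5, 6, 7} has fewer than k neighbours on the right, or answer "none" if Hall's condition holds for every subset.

A matching saturating every left vertex exists, for instance 1→D, 2→E, 3→A, 4→C, 5→B, 6→F, 7→G.
By Hall's marriage theorem, this means |N(S)| ≥ |S| for every subset S, so no violating subset exists.

none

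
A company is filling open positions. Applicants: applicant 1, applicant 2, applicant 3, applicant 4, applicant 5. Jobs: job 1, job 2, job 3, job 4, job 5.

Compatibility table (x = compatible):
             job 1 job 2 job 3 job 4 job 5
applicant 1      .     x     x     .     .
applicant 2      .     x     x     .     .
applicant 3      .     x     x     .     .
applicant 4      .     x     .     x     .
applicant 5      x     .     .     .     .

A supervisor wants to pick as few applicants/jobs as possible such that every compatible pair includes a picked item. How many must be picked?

{applicant 4, applicant 5, job 2, job 3} is a vertex cover of size 4: every edge has an endpoint in this set.
No smaller cover exists because applicant 1–job 3, applicant 2–job 2, applicant 4–job 4, applicant 5–job 1 is a matching of size 4, and a cover must include an endpoint of each of these disjoint edges (König's theorem).

4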